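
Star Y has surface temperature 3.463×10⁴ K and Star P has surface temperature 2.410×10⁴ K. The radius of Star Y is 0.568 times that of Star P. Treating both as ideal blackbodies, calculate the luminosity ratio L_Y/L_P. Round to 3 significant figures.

L ∝ R²T⁴, so L_Y/L_P = (R_Y/R_P)²(T_Y/T_P)⁴ = (0.568)² × (3.463×10⁴/2.410×10⁴)⁴ = 0.322624 × 4.26326 = 1.38.

L_Y/L_P ≈ 1.38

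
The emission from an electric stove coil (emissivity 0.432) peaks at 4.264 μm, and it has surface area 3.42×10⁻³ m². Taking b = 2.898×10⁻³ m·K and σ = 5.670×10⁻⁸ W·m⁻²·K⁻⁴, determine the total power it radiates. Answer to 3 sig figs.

Wien's law: T = b/λ_max = 2.898×10⁻³/4.264×10⁻⁶ = 679.644 K.
Area A = 3.42×10⁻³ m².
Then P = εσAT⁴ = 0.432×5.670×10⁻⁸×3.42×10⁻³×(679.644)⁴ = 17.9 W.

P ≈ 17.9 W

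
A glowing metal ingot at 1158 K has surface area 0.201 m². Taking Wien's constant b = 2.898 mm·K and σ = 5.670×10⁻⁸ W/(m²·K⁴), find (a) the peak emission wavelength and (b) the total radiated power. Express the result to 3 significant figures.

(a) λ_max = b/T = 2.898×10⁻³/1158 = 2.503×10⁻⁶ m = 2.50×10³ nm.
Area A = 0.201 m².
(b) P = σAT⁴ = 5.670×10⁻⁸×0.201×(1158)⁴ = 2.05×10⁴ W.

λ_max ≈ 2.50×10³ nm; P ≈ 2.05×10⁴ W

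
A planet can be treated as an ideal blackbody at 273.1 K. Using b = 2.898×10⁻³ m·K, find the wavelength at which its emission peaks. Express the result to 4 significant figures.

Wien's displacement law: λ_max = b/T = (2.898×10⁻³ m·K)/(273.1 K) = 1.0611×10⁻⁵ m.
That is 10.61 μm, in the infrared range.

λ_max ≈ 10.61 μm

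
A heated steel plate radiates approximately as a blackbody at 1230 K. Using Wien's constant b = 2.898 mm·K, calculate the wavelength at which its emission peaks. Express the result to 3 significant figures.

Wien's displacement law: λ_max = b/T = (2.898×10⁻³ m·K)/(1230 K) = 2.356×10⁻⁶ m.
That is 2.36×10³ nm, in the infrared range.

λ_max ≈ 2.36×10³ nm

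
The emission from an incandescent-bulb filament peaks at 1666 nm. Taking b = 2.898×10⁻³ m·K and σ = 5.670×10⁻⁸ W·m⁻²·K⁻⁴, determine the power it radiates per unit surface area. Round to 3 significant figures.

Wien's law: T = b/λ_max = 2.898×10⁻³/1.666×10⁻⁶ = 1739.50 K.
Then I = σT⁴ = 5.670×10⁻⁸×(1739.50)⁴ = 5.19×10⁵ W/m².

I ≈ 5.19×10⁵ W/m²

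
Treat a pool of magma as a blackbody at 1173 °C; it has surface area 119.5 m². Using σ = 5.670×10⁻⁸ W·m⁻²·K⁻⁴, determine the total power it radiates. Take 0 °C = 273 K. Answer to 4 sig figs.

P ≈ 2.962×10⁷ W

T = 1173 °C + 273 = 1446 K.
Area A = 119.5 m².
P = σAT⁴ = 5.670×10⁻⁸ × 119.5 × (1446)⁴ = 2.962×10⁷ W.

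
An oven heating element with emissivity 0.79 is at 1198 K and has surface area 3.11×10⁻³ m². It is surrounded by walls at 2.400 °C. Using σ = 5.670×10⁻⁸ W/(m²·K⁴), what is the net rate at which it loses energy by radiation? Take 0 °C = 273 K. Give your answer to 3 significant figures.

Net loss ≈ 286 W

Surroundings: T = 2.400 °C + 273 = 275.400 K.
Area A = 3.11×10⁻³ m².
Net radiated power P_net = εσA(T⁴ − T₀⁴) = 0.79×5.670×10⁻⁸×3.11×10⁻³×(1198⁴ − 275.400⁴).
T⁴ − T₀⁴ = 2.05981×10¹² − 5.75249×10⁹ = 2.05406×10¹² K⁴, so P_net = 286 W.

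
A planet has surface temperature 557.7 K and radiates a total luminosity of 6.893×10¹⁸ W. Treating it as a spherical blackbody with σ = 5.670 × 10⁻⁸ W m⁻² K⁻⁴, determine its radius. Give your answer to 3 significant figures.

R ≈ 1.00×10⁷ m

L = 4πR²σT⁴ ⇒ R = √(L/(4πσT⁴)).
σT⁴ = 5485.11 W/m², so R = √(6.893×10¹⁸/(4π×5485.11)) = 1.00×10⁷ m.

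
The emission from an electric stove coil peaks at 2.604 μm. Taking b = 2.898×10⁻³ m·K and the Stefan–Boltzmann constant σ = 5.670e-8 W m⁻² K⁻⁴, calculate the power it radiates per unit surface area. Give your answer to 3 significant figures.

Wien's law: T = b/λ_max = 2.898×10⁻³/2.604×10⁻⁶ = 1112.90 K.
Then I = σT⁴ = 5.670×10⁻⁸×(1112.90)⁴ = 8.70×10⁴ W/m².

I ≈ 8.70×10⁴ W/m²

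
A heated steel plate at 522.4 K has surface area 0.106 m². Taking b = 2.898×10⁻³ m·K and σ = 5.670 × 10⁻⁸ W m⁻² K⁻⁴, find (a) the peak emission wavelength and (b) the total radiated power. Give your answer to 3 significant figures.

λ_max ≈ 5.55 μm; P ≈ 448 W

(a) λ_max = b/T = 2.898×10⁻³/522.4 = 5.547×10⁻⁶ m = 5.55 μm.
Area A = 0.106 m².
(b) P = σAT⁴ = 5.670×10⁻⁸×0.106×(522.4)⁴ = 448 W.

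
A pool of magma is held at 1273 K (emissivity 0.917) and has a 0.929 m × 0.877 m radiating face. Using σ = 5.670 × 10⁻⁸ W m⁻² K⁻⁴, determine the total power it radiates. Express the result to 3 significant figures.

P ≈ 1.11×10⁵ W

Area A = 0.929 × 0.877 = 0.814733 m².
P = εσAT⁴ = 0.917 × 5.670×10⁻⁸ × 0.814733 × (1273)⁴ = 1.11×10⁵ W.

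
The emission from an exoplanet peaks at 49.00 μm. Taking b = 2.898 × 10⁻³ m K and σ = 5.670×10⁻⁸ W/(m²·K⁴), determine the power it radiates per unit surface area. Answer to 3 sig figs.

Wien's law: T = b/λ_max = 2.898×10⁻³/4.900×10⁻⁵ = 59.1429 K.
Then I = σT⁴ = 5.670×10⁻⁸×(59.1429)⁴ = 0.694 W/m².

I ≈ 0.694 W/m²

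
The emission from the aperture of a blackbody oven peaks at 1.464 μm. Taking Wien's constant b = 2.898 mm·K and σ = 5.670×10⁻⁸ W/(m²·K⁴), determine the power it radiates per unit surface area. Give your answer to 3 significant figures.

I ≈ 8.71×10⁵ W/m²

Wien's law: T = b/λ_max = 2.898×10⁻³/1.464×10⁻⁶ = 1979.51 K.
Then I = σT⁴ = 5.670×10⁻⁸×(1979.51)⁴ = 8.71×10⁵ W/m².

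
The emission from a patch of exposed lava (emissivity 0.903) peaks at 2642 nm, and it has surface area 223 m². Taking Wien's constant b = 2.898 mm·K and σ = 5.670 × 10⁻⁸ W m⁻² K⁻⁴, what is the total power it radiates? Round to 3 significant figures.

P ≈ 1.65×10⁷ W

Wien's law: T = b/λ_max = 2.898×10⁻³/2.642×10⁻⁶ = 1096.90 K.
Area A = 223 m².
Then P = εσAT⁴ = 0.903×5.670×10⁻⁸×223×(1096.90)⁴ = 1.65×10⁷ W.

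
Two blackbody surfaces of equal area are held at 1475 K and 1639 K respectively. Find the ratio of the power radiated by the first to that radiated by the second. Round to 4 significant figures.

P₁/P₂ ≈ 0.6559

With equal areas, P₁/P₂ = (T₁/T₂)⁴ = (1475/1639)⁴ = 0.6559.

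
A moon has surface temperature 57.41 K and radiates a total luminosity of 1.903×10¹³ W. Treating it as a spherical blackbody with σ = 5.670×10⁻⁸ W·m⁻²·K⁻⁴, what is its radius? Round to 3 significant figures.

L = 4πR²σT⁴ ⇒ R = √(L/(4πσT⁴)).
σT⁴ = 0.615933 W/m², so R = √(1.903×10¹³/(4π×0.615933)) = 1.57×10⁶ m.

R ≈ 1.57×10⁶ m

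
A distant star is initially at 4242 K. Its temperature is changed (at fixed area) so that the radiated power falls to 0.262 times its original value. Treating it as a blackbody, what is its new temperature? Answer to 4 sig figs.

P ∝ T⁴, so T₂/T₁ = (P₂/P₁)^(1/4) = (0.262)^(1/4) = 0.715443.
T₂ = 4242 × 0.715443 = 3035 K.

T₂ ≈ 3035 K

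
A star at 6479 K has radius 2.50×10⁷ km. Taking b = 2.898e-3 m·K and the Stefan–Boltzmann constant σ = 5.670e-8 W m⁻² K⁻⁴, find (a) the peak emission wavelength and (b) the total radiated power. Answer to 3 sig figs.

λ_max ≈ 447 nm; P ≈ 7.85×10²⁹ W

(a) λ_max = b/T = 2.898×10⁻³/6479 = 4.473×10⁻⁷ m = 447 nm.
Surface area A = 4πR² = 4π(2.50×10¹⁰ m)² = 7.85398×10²¹ m².
(b) P = σAT⁴ = 5.670×10⁻⁸×7.85398×10²¹×(6479)⁴ = 7.85×10²⁹ W.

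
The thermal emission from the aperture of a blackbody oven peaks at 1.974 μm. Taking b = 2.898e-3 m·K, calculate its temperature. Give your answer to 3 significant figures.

T ≈ 1.47×10³ K

Wien's law gives T = b/λ_max = (2.898×10⁻³ m·K)/(1.974×10⁻⁶ m) = 1.47×10³ K.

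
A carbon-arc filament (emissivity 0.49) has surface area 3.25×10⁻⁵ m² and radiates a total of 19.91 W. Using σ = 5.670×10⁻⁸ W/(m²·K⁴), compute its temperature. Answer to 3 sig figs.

T ≈ 2.17×10³ K

Area A = 3.25×10⁻⁵ m².
P = εσAT⁴ ⇒ T = (P/(εσA))^(1/4) = (19.91/(0.49×5.670×10⁻⁸×3.25×10⁻⁵))^(1/4) = 2.17×10³ K.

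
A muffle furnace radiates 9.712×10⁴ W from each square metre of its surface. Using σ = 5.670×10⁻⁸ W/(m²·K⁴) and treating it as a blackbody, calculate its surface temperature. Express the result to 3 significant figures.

I = σT⁴, so T = (I/σ)^(1/4) = (9.712×10⁴/(5.670×10⁻⁸))^(1/4) = 1.14×10³ K.

T ≈ 1.14×10³ K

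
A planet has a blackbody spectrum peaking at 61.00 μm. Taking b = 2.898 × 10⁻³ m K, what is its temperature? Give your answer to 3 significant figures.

Wien's law gives T = b/λ_max = (2.898×10⁻³ m·K)/(6.100×10⁻⁵ m) = 47.5 K.

T ≈ 47.5 K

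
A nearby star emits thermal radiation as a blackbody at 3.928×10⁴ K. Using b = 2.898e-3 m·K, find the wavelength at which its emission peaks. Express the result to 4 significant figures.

Wien's displacement law: λ_max = b/T = (2.898×10⁻³ m·K)/(3.928×10⁴ K) = 7.3778×10⁻⁸ m.
That is 73.78 nm, in the ultraviolet range.

λ_max ≈ 73.78 nm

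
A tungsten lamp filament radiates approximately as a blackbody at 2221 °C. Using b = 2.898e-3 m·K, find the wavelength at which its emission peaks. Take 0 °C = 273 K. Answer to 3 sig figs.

λ_max ≈ 1.16×10³ nm

T = 2221 °C + 273 = 2494 K.
Wien's displacement law: λ_max = b/T = (2.898×10⁻³ m·K)/(2494 K) = 1.162×10⁻⁶ m.
That is 1.16×10³ nm, in the infrared range.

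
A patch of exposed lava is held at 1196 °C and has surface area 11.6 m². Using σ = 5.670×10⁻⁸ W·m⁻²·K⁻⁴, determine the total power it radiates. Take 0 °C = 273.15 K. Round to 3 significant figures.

P ≈ 3.06×10⁶ W

T = 1196 °C + 273.15 = 1469.15 K.
Area A = 11.6 m².
P = σAT⁴ = 5.670×10⁻⁸ × 11.6 × (1469.15)⁴ = 3.06×10⁶ W.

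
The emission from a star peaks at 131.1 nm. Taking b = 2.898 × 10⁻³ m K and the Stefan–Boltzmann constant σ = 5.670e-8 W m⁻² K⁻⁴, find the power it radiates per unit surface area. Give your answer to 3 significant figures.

I ≈ 1.35×10¹⁰ W/m²

Wien's law: T = b/λ_max = 2.898×10⁻³/1.311×10⁻⁷ = 22105.3 K.
Then I = σT⁴ = 5.670×10⁻⁸×(22105.3)⁴ = 1.35×10¹⁰ W/m².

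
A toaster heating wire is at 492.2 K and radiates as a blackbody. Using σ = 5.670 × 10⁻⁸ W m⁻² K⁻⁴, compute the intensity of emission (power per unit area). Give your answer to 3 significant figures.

I ≈ 3.33×10³ W/m²

Stefan–Boltzmann: I = σT⁴ = 5.670×10⁻⁸ × (492.2)⁴ = 3.33×10³ W/m².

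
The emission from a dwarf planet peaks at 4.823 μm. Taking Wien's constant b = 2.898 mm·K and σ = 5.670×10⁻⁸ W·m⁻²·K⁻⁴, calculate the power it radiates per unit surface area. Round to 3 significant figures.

I ≈ 7.39×10³ W/m²

Wien's law: T = b/λ_max = 2.898×10⁻³/4.823×10⁻⁶ = 600.871 K.
Then I = σT⁴ = 5.670×10⁻⁸×(600.871)⁴ = 7.39×10³ W/m².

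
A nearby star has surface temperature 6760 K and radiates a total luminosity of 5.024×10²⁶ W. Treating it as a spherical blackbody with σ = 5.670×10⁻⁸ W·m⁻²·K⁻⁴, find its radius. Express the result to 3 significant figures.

L = 4πR²σT⁴ ⇒ R = √(L/(4πσT⁴)).
σT⁴ = 1.18405×10⁸ W/m², so R = √(5.024×10²⁶/(4π×1.18405×10⁸)) = 5.81×10⁸ m.

R ≈ 5.81×10⁸ m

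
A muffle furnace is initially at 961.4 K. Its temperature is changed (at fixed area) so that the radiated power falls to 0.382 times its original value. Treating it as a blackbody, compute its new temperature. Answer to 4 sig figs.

T₂ ≈ 755.8 K

P ∝ T⁴, so T₂/T₁ = (P₂/P₁)^(1/4) = (0.382)^(1/4) = 0.786169.
T₂ = 961.4 × 0.786169 = 755.8 K.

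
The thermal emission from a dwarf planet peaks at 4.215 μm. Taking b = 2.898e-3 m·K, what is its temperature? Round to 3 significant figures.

Wien's law gives T = b/λ_max = (2.898×10⁻³ m·K)/(4.215×10⁻⁶ m) = 688 K.

T ≈ 688 K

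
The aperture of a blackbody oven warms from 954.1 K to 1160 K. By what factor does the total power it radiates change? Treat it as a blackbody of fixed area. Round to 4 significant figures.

P ∝ T⁴, so P₂/P₁ = (T₂/T₁)⁴ = (1160/954.1)⁴ = (1.21581)⁴ = 2.185.

P₂/P₁ ≈ 2.185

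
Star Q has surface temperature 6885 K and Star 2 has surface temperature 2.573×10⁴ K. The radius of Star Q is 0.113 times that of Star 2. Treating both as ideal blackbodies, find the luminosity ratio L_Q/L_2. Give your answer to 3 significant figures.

L_Q/L_2 ≈ 6.55×10⁻⁵

L ∝ R²T⁴, so L_Q/L_2 = (R_Q/R_2)²(T_Q/T_2)⁴ = (0.113)² × (6885/2.573×10⁴)⁴ = 0.012769 × 5.12692×10⁻³ = 6.55×10⁻⁵.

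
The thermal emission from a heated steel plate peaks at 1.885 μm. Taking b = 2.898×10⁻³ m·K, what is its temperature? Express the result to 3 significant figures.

Wien's law gives T = b/λ_max = (2.898×10⁻³ m·K)/(1.885×10⁻⁶ m) = 1.54×10³ K.

T ≈ 1.54×10³ K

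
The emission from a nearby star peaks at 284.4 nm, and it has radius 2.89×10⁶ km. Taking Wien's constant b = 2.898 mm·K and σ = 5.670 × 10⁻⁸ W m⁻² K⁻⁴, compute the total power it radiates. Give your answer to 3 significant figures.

P ≈ 6.42×10²⁸ W

Wien's law: T = b/λ_max = 2.898×10⁻³/2.844×10⁻⁷ = 10189.9 K.
Surface area A = 4πR² = 4π(2.89×10⁹ m)² = 1.04956×10²⁰ m².
Then P = σAT⁴ = 5.670×10⁻⁸×1.04956×10²⁰×(10189.9)⁴ = 6.42×10²⁸ W.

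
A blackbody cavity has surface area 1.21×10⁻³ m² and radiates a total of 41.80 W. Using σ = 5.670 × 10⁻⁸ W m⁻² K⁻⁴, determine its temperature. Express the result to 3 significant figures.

Area A = 1.21×10⁻³ m².
P = σAT⁴ ⇒ T = (P/(σA))^(1/4) = (41.80/(5.670×10⁻⁸×1.21×10⁻³))^(1/4) = 883 K.

T ≈ 883 K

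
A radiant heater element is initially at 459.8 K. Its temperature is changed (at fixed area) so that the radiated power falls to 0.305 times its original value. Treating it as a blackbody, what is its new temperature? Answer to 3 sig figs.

P ∝ T⁴, so T₂/T₁ = (P₂/P₁)^(1/4) = (0.305)^(1/4) = 0.743147.
T₂ = 459.8 × 0.743147 = 342 K.

T₂ ≈ 342 K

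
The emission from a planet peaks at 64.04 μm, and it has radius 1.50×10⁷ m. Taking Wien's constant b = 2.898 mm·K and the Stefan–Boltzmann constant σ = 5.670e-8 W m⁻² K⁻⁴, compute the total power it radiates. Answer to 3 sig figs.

P ≈ 6.72×10¹⁴ W

Wien's law: T = b/λ_max = 2.898×10⁻³/6.404×10⁻⁵ = 45.2530 K.
Surface area A = 4πR² = 4π(1.50×10⁷ m)² = 2.82743×10¹⁵ m².
Then P = σAT⁴ = 5.670×10⁻⁸×2.82743×10¹⁵×(45.2530)⁴ = 6.72×10¹⁴ W.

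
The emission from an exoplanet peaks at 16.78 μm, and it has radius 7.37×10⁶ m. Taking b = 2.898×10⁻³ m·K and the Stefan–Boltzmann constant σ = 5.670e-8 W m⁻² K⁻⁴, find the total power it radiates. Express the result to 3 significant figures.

Wien's law: T = b/λ_max = 2.898×10⁻³/1.678×10⁻⁵ = 172.706 K.
Surface area A = 4πR² = 4π(7.37×10⁶ m)² = 6.82566×10¹⁴ m².
Then P = σAT⁴ = 5.670×10⁻⁸×6.82566×10¹⁴×(172.706)⁴ = 3.44×10¹⁶ W.

P ≈ 3.44×10¹⁶ W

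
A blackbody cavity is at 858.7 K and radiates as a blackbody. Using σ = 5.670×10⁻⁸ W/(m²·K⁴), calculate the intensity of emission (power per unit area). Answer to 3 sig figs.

I ≈ 3.08×10⁴ W/m²

Stefan–Boltzmann: I = σT⁴ = 5.670×10⁻⁸ × (858.7)⁴ = 3.08×10⁴ W/m².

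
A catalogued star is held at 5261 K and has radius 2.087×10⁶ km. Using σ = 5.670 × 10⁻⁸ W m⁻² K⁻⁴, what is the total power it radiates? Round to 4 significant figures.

P ≈ 2.377×10²⁷ W

Surface area A = 4πR² = 4π(2.087×10⁹ m)² = 5.47337×10¹⁹ m².
P = σAT⁴ = 5.670×10⁻⁸ × 5.47337×10¹⁹ × (5261)⁴ = 2.377×10²⁷ W.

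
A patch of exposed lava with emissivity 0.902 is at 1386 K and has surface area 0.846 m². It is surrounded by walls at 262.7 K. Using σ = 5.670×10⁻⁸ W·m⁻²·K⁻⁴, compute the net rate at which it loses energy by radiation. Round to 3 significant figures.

Net loss ≈ 1.59×10⁵ W

Area A = 0.846 m².
Net radiated power P_net = εσA(T⁴ − T₀⁴) = 0.902×5.670×10⁻⁸×0.846×(1386⁴ − 262.7⁴).
T⁴ − T₀⁴ = 3.69023×10¹² − 4.76256×10⁹ = 3.68547×10¹² K⁴, so P_net = 1.59×10⁵ W.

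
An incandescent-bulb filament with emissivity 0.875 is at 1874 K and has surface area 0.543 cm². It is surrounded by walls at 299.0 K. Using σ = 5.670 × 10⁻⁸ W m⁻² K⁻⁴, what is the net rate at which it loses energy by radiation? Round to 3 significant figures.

Net loss ≈ 33.2 W

Area A = 0.543 cm² = 5.43×10⁻⁵ m².
Net radiated power P_net = εσA(T⁴ − T₀⁴) = 0.875×5.670×10⁻⁸×5.43×10⁻⁵×(1874⁴ − 299.0⁴).
T⁴ − T₀⁴ = 1.23333×10¹³ − 7.99254×10⁹ = 1.23253×10¹³ K⁴, so P_net = 33.2 W.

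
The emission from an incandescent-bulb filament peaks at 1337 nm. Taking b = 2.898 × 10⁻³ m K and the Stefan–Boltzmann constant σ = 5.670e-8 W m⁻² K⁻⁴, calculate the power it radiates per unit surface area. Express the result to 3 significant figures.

I ≈ 1.25×10⁶ W/m²

Wien's law: T = b/λ_max = 2.898×10⁻³/1.337×10⁻⁶ = 2167.54 K.
Then I = σT⁴ = 5.670×10⁻⁸×(2167.54)⁴ = 1.25×10⁶ W/m².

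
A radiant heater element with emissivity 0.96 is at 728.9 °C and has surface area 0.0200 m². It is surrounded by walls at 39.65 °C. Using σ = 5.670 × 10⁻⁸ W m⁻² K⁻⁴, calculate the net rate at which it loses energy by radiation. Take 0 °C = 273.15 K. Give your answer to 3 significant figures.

T = 728.9 °C + 273.15 = 1002.05 K.
Surroundings: T = 39.65 °C + 273.15 = 312.80 K.
Area A = 0.0200 m².
Net radiated power P_net = εσA(T⁴ − T₀⁴) = 0.96×5.670×10⁻⁸×0.0200×(1002.05⁴ − 312.80⁴).
T⁴ − T₀⁴ = 1.00823×10¹² − 9.57342×10⁹ = 9.98657×10¹¹ K⁴, so P_net = 1.09×10³ W.

Net loss ≈ 1.09×10³ W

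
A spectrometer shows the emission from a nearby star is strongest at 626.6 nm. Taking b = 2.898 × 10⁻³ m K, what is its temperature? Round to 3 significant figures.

T ≈ 4.62×10³ K

Wien's law gives T = b/λ_max = (2.898×10⁻³ m·K)/(6.266×10⁻⁷ m) = 4.62×10³ K.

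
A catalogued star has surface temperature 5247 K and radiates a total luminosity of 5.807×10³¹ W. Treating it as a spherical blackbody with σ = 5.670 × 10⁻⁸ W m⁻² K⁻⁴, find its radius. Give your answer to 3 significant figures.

R ≈ 3.28×10¹¹ m

L = 4πR²σT⁴ ⇒ R = √(L/(4πσT⁴)).
σT⁴ = 4.29761×10⁷ W/m², so R = √(5.807×10³¹/(4π×4.29761×10⁷)) = 3.28×10¹¹ m.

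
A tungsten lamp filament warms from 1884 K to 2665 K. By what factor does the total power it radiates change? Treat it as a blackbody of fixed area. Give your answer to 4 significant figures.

P₂/P₁ ≈ 4.004

P ∝ T⁴, so P₂/P₁ = (T₂/T₁)⁴ = (2665/1884)⁴ = (1.41454)⁴ = 4.004.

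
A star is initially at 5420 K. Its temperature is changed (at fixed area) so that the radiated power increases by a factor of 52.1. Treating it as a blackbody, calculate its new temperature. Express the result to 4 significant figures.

P ∝ T⁴, so T₂/T₁ = (P₂/P₁)^(1/4) = (52.1)^(1/4) = 2.68664.
T₂ = 5420 × 2.68664 = 1.456×10⁴ K.

T₂ ≈ 1.456×10⁴ K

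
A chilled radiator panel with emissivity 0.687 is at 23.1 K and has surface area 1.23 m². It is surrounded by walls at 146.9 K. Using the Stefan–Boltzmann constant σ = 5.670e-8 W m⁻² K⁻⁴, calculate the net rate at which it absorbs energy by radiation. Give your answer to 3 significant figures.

Net gain ≈ 22.3 W

Area A = 1.23 m².
Net radiated power P_net = εσA(T⁴ − T₀⁴) = 0.687×5.670×10⁻⁸×1.23×(23.1⁴ − 146.9⁴).
T⁴ − T₀⁴ = 2.84740×10⁵ − 4.65680×10⁸ = -4.65395×10⁸ K⁴, so P_net = -22.3 W — negative, meaning a net gain of 22.3 W.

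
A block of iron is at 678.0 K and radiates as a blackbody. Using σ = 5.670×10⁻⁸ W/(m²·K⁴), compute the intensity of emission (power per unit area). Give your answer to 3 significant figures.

I ≈ 1.20×10⁴ W/m²

Stefan–Boltzmann: I = σT⁴ = 5.670×10⁻⁸ × (678.0)⁴ = 1.20×10⁴ W/m².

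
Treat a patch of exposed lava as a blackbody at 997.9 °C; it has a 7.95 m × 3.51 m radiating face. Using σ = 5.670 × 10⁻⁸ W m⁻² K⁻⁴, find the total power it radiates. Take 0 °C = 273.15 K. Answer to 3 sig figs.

P ≈ 4.13×10⁶ W

T = 997.9 °C + 273.15 = 1271.05 K.
Area A = 7.95 × 3.51 = 27.9045 m².
P = σAT⁴ = 5.670×10⁻⁸ × 27.9045 × (1271.05)⁴ = 4.13×10⁶ W.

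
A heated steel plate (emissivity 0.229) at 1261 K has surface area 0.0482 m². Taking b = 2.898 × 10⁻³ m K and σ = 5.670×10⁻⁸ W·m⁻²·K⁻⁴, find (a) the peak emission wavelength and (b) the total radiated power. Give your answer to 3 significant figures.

(a) λ_max = b/T = 2.898×10⁻³/1261 = 2.298×10⁻⁶ m = 2.30 μm.
Area A = 0.0482 m².
(b) P = εσAT⁴ = 0.229×5.670×10⁻⁸×0.0482×(1261)⁴ = 1.58×10³ W.

λ_max ≈ 2.30 μm; P ≈ 1.58×10³ W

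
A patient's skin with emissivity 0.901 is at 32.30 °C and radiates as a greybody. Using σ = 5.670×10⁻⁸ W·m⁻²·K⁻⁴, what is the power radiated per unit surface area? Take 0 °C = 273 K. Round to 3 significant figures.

T = 32.30 °C + 273 = 305.30 K.
Stefan–Boltzmann: I = εσT⁴ = 0.901 × 5.670×10⁻⁸ × (305.30)⁴ = 444 W/m².

I ≈ 444 W/m²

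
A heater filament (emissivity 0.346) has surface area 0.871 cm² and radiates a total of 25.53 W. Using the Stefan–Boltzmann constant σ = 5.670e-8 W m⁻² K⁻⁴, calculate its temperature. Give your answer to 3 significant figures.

T ≈ 1.97×10³ K

Area A = 0.871 cm² = 8.71×10⁻⁵ m².
P = εσAT⁴ ⇒ T = (P/(εσA))^(1/4) = (25.53/(0.346×5.670×10⁻⁸×8.71×10⁻⁵))^(1/4) = 1.97×10³ K.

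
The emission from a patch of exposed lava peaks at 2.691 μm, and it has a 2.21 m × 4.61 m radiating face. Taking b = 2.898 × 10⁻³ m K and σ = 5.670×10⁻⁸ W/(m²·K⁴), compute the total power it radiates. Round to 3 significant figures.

P ≈ 7.77×10⁵ W

Wien's law: T = b/λ_max = 2.898×10⁻³/2.691×10⁻⁶ = 1076.92 K.
Area A = 2.21 × 4.61 = 10.1881 m².
Then P = σAT⁴ = 5.670×10⁻⁸×10.1881×(1076.92)⁴ = 7.77×10⁵ W.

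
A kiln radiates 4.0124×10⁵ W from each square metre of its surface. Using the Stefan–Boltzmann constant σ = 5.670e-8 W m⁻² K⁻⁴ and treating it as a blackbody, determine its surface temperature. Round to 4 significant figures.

T ≈ 1631 K

I = σT⁴, so T = (I/σ)^(1/4) = (4.0124×10⁵/(5.670×10⁻⁸))^(1/4) = 1631 K.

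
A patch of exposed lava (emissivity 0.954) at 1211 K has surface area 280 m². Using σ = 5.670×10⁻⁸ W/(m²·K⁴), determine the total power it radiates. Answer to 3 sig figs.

Area A = 280 m².
P = εσAT⁴ = 0.954 × 5.670×10⁻⁸ × 280 × (1211)⁴ = 3.26×10⁷ W.

P ≈ 3.26×10⁷ W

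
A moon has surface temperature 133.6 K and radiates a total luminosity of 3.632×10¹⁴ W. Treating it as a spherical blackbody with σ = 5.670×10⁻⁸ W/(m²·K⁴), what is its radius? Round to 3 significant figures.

L = 4πR²σT⁴ ⇒ R = √(L/(4πσT⁴)).
σT⁴ = 18.0638 W/m², so R = √(3.632×10¹⁴/(4π×18.0638)) = 1.26×10⁶ m.

R ≈ 1.26×10⁶ m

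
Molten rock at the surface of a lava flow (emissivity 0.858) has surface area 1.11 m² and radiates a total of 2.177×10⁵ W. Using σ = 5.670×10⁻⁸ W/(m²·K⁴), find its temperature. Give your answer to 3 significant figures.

T ≈ 1.42×10³ K

Area A = 1.11 m².
P = εσAT⁴ ⇒ T = (P/(εσA))^(1/4) = (2.177×10⁵/(0.858×5.670×10⁻⁸×1.11))^(1/4) = 1.42×10³ K.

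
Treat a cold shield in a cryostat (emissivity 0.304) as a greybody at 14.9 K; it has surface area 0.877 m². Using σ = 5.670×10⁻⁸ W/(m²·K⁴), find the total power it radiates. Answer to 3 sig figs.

Area A = 0.877 m².
P = εσAT⁴ = 0.304 × 5.670×10⁻⁸ × 0.877 × (14.9)⁴ = 7.45×10⁻⁴ W.

P ≈ 7.45×10⁻⁴ W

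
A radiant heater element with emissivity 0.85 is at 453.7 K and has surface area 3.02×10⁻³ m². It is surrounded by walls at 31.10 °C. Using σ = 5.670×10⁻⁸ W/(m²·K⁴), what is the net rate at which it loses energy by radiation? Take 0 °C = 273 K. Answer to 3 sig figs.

Surroundings: T = 31.10 °C + 273 = 304.10 K.
Area A = 3.02×10⁻³ m².
Net radiated power P_net = εσA(T⁴ − T₀⁴) = 0.85×5.670×10⁻⁸×3.02×10⁻³×(453.7⁴ − 304.10⁴).
T⁴ − T₀⁴ = 4.23716×10¹⁰ − 8.55196×10⁹ = 3.38196×10¹⁰ K⁴, so P_net = 4.92 W.

Net loss ≈ 4.92 W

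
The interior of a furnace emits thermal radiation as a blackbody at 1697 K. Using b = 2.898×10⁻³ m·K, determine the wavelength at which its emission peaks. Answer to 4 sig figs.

λ_max ≈ 1.708 μm

Wien's displacement law: λ_max = b/T = (2.898×10⁻³ m·K)/(1697 K) = 1.7077×10⁻⁶ m.
That is 1.708 μm, in the infrared range.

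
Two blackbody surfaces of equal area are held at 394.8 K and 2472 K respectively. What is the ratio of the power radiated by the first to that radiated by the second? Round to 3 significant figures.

With equal areas, P₁/P₂ = (T₁/T₂)⁴ = (394.8/2472)⁴ = 6.51×10⁻⁴.

P₁/P₂ ≈ 6.51×10⁻⁴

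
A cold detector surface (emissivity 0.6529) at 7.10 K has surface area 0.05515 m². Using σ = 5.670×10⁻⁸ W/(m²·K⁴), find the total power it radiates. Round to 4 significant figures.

P ≈ 5.188×10⁻⁶ W

Area A = 0.05515 m².
P = εσAT⁴ = 0.6529 × 5.670×10⁻⁸ × 0.05515 × (7.10)⁴ = 5.188×10⁻⁶ W.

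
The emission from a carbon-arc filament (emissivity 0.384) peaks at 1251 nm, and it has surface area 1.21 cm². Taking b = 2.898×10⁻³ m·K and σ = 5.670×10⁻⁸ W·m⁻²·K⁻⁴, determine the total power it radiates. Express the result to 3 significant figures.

P ≈ 75.9 W

Wien's law: T = b/λ_max = 2.898×10⁻³/1.251×10⁻⁶ = 2316.55 K.
Area A = 1.21 cm² = 1.21×10⁻⁴ m².
Then P = εσAT⁴ = 0.384×5.670×10⁻⁸×1.21×10⁻⁴×(2316.55)⁴ = 75.9 W.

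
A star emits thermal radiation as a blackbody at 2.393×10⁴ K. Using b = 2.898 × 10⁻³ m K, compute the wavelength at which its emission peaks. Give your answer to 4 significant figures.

λ_max ≈ 121.1 nm

Wien's displacement law: λ_max = b/T = (2.898×10⁻³ m·K)/(2.393×10⁴ K) = 1.2110×10⁻⁷ m.
That is 121.1 nm, in the ultraviolet range.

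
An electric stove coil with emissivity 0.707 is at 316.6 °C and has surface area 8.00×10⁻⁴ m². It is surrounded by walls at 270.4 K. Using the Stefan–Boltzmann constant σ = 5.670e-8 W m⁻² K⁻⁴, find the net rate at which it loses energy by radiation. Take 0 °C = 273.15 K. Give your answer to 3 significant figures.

T = 316.6 °C + 273.15 = 589.75 K.
Area A = 8.00×10⁻⁴ m².
Net radiated power P_net = εσA(T⁴ − T₀⁴) = 0.707×5.670×10⁻⁸×8.00×10⁻⁴×(589.75⁴ − 270.4⁴).
T⁴ − T₀⁴ = 1.20968×10¹¹ − 5.34597×10⁹ = 1.15622×10¹¹ K⁴, so P_net = 3.71 W.

Net loss ≈ 3.71 W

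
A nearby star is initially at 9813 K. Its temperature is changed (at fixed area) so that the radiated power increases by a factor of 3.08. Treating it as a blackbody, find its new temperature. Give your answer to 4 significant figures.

P ∝ T⁴, so T₂/T₁ = (P₂/P₁)^(1/4) = (3.08)^(1/4) = 1.32476.
T₂ = 9813 × 1.32476 = 1.300×10⁴ K.

T₂ ≈ 1.300×10⁴ K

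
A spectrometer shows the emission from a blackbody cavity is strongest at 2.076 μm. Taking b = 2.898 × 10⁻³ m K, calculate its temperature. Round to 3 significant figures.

Wien's law gives T = b/λ_max = (2.898×10⁻³ m·K)/(2.076×10⁻⁶ m) = 1.40×10³ K.

T ≈ 1.40×10³ K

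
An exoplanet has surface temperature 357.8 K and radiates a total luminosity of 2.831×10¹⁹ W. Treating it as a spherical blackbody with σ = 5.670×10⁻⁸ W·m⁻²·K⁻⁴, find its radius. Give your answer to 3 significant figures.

L = 4πR²σT⁴ ⇒ R = √(L/(4πσT⁴)).
σT⁴ = 929.275 W/m², so R = √(2.831×10¹⁹/(4π×929.275)) = 4.92×10⁷ m.

R ≈ 4.92×10⁷ m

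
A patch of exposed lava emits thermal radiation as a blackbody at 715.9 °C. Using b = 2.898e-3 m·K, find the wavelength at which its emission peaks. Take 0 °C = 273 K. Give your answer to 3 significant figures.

T = 715.9 °C + 273 = 988.9 K.
Wien's displacement law: λ_max = b/T = (2.898×10⁻³ m·K)/(988.9 K) = 2.931×10⁻⁶ m.
That is 2.93 μm, in the infrared range.

λ_max ≈ 2.93 μm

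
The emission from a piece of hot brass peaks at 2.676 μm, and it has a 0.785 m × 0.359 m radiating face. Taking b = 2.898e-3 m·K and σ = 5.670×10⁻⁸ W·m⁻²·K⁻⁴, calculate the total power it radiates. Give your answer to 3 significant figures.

Wien's law: T = b/λ_max = 2.898×10⁻³/2.676×10⁻⁶ = 1082.96 K.
Area A = 0.785 × 0.359 = 0.281815 m².
Then P = σAT⁴ = 5.670×10⁻⁸×0.281815×(1082.96)⁴ = 2.20×10⁴ W.

P ≈ 2.20×10⁴ W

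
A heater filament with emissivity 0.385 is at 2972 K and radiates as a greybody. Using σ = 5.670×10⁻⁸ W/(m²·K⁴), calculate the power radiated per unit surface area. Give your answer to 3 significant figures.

Stefan–Boltzmann: I = εσT⁴ = 0.385 × 5.670×10⁻⁸ × (2972)⁴ = 1.70×10⁶ W/m².

I ≈ 1.70×10⁶ W/m²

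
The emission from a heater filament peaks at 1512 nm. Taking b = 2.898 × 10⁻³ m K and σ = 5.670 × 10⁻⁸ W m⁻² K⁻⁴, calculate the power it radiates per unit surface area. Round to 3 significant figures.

I ≈ 7.65×10⁵ W/m²

Wien's law: T = b/λ_max = 2.898×10⁻³/1.512×10⁻⁶ = 1916.67 K.
Then I = σT⁴ = 5.670×10⁻⁸×(1916.67)⁴ = 7.65×10⁵ W/m².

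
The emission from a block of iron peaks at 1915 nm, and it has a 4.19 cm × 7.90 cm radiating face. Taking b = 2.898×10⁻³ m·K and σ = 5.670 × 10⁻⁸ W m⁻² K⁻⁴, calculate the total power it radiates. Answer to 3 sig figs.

Wien's law: T = b/λ_max = 2.898×10⁻³/1.915×10⁻⁶ = 1513.32 K.
Area A = 0.0419 × 0.0790 = 3.3101×10⁻³ m².
Then P = σAT⁴ = 5.670×10⁻⁸×3.3101×10⁻³×(1513.32)⁴ = 984 W.

P ≈ 984 W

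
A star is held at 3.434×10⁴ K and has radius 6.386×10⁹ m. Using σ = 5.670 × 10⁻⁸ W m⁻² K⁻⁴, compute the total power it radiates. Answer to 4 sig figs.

P ≈ 4.041×10³¹ W

Surface area A = 4πR² = 4π(6.386×10⁹ m)² = 5.12469×10²⁰ m².
P = σAT⁴ = 5.670×10⁻⁸ × 5.12469×10²⁰ × (3.434×10⁴)⁴ = 4.041×10³¹ W.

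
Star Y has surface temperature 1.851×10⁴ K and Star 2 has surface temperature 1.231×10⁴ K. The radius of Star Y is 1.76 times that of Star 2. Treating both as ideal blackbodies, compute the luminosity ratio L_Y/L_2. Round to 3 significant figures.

L ∝ R²T⁴, so L_Y/L_2 = (R_Y/R_2)²(T_Y/T_2)⁴ = (1.76)² × (1.851×10⁴/1.231×10⁴)⁴ = 3.0976 × 5.11203 = 15.8.

L_Y/L_2 ≈ 15.8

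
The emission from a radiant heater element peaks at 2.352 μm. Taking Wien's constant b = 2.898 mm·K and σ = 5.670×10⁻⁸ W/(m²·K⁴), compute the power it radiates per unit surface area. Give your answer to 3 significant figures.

I ≈ 1.31×10⁵ W/m²

Wien's law: T = b/λ_max = 2.898×10⁻³/2.352×10⁻⁶ = 1232.14 K.
Then I = σT⁴ = 5.670×10⁻⁸×(1232.14)⁴ = 1.31×10⁵ W/m².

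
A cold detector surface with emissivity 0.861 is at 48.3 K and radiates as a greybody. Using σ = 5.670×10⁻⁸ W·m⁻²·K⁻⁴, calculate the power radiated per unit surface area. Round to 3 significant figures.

I ≈ 0.266 W/m²

Stefan–Boltzmann: I = εσT⁴ = 0.861 × 5.670×10⁻⁸ × (48.3)⁴ = 0.266 W/m².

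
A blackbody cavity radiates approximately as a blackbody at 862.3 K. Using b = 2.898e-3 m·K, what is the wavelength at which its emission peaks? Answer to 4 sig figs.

λ_max ≈ 3.361 μm

Wien's displacement law: λ_max = b/T = (2.898×10⁻³ m·K)/(862.3 K) = 3.3608×10⁻⁶ m.
That is 3.361 μm, in the infrared range.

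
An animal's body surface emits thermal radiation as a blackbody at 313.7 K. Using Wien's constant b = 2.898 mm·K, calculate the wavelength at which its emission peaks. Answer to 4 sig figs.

λ_max ≈ 9.238 μm

Wien's displacement law: λ_max = b/T = (2.898×10⁻³ m·K)/(313.7 K) = 9.2381×10⁻⁶ m.
That is 9.238 μm, in the infrared range.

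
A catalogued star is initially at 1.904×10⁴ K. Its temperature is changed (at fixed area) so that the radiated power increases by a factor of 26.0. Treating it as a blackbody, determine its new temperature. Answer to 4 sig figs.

P ∝ T⁴, so T₂/T₁ = (P₂/P₁)^(1/4) = (26.0)^(1/4) = 2.25810.
T₂ = 1.904×10⁴ × 2.25810 = 4.299×10⁴ K.

T₂ ≈ 4.299×10⁴ K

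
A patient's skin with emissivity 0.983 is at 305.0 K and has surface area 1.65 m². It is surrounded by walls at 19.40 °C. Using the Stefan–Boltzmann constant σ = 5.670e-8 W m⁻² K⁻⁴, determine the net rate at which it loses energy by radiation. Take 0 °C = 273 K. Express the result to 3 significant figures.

Net loss ≈ 124 W

Surroundings: T = 19.40 °C + 273 = 292.40 K.
Area A = 1.65 m².
Net radiated power P_net = εσA(T⁴ − T₀⁴) = 0.983×5.670×10⁻⁸×1.65×(305.0⁴ − 292.40⁴).
T⁴ − T₀⁴ = 8.65365×10⁹ − 7.30987×10⁹ = 1.34378×10⁹ K⁴, so P_net = 124 W.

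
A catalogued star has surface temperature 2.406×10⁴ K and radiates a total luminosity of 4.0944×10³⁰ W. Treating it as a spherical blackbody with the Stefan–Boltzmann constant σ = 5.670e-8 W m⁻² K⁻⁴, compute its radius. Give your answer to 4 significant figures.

L = 4πR²σT⁴ ⇒ R = √(L/(4πσT⁴)).
σT⁴ = 1.90005×10¹⁰ W/m², so R = √(4.0944×10³⁰/(4π×1.90005×10¹⁰)) = 4.141×10⁹ m.

R ≈ 4.141×10⁹ m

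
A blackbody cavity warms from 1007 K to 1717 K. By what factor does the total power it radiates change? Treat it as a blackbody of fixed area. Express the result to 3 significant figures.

P₂/P₁ ≈ 8.45

P ∝ T⁴, so P₂/P₁ = (T₂/T₁)⁴ = (1717/1007)⁴ = (1.70506)⁴ = 8.45.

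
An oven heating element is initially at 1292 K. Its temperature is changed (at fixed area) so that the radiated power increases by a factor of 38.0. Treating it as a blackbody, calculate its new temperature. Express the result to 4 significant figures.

T₂ ≈ 3208 K

P ∝ T⁴, so T₂/T₁ = (P₂/P₁)^(1/4) = (38.0)^(1/4) = 2.48282.
T₂ = 1292 × 2.48282 = 3208 K.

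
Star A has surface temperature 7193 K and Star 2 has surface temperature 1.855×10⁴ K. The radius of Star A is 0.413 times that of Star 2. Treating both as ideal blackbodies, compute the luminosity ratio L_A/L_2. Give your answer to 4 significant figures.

L ∝ R²T⁴, so L_A/L_2 = (R_A/R_2)²(T_A/T_2)⁴ = (0.413)² × (7193/1.855×10⁴)⁴ = 0.170569 × 0.0226081 = 3.856×10⁻³.

L_A/L_2 ≈ 3.856×10⁻³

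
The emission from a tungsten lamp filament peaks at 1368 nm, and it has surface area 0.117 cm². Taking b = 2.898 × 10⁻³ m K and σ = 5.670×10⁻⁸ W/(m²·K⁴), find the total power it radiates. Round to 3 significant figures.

P ≈ 13.4 W

Wien's law: T = b/λ_max = 2.898×10⁻³/1.368×10⁻⁶ = 2118.42 K.
Area A = 0.117 cm² = 1.17×10⁻⁵ m².
Then P = σAT⁴ = 5.670×10⁻⁸×1.17×10⁻⁵×(2118.42)⁴ = 13.4 W.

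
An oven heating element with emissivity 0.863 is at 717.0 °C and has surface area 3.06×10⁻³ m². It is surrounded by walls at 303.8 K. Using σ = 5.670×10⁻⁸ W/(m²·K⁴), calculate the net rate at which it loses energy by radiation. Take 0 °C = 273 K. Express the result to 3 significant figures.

Net loss ≈ 143 W

T = 717.0 °C + 273 = 990.0 K.
Area A = 3.06×10⁻³ m².
Net radiated power P_net = εσA(T⁴ − T₀⁴) = 0.863×5.670×10⁻⁸×3.06×10⁻³×(990.0⁴ − 303.8⁴).
T⁴ − T₀⁴ = 9.60596×10¹¹ − 8.51826×10⁹ = 9.52078×10¹¹ K⁴, so P_net = 143 W.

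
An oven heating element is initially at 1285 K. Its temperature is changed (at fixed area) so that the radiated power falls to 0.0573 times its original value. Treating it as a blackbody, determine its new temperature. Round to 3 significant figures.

T₂ ≈ 629 K

P ∝ T⁴, so T₂/T₁ = (P₂/P₁)^(1/4) = (0.0573)^(1/4) = 0.489259.
T₂ = 1285 × 0.489259 = 629 K.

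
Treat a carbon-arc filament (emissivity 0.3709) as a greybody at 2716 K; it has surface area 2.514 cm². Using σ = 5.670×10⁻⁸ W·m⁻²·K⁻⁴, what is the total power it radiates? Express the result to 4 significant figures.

Area A = 2.514 cm² = 2.514×10⁻⁴ m².
P = εσAT⁴ = 0.3709 × 5.670×10⁻⁸ × 2.514×10⁻⁴ × (2716)⁴ = 287.7 W.

P ≈ 287.7 W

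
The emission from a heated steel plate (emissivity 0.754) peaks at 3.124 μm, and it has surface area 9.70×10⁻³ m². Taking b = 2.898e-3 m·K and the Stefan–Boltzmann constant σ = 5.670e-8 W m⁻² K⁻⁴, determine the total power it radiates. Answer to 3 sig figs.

P ≈ 307 W

Wien's law: T = b/λ_max = 2.898×10⁻³/3.124×10⁻⁶ = 927.657 K.
Area A = 9.70×10⁻³ m².
Then P = εσAT⁴ = 0.754×5.670×10⁻⁸×9.70×10⁻³×(927.657)⁴ = 307 W.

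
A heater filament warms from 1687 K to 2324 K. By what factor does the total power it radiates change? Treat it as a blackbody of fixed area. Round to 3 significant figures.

P₂/P₁ ≈ 3.60

P ∝ T⁴, so P₂/P₁ = (T₂/T₁)⁴ = (2324/1687)⁴ = (1.37759)⁴ = 3.60.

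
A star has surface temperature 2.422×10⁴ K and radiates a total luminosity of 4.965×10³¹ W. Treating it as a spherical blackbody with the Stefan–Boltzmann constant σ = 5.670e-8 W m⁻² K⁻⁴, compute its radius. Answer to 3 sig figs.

L = 4πR²σT⁴ ⇒ R = √(L/(4πσT⁴)).
σT⁴ = 1.95110×10¹⁰ W/m², so R = √(4.965×10³¹/(4π×1.95110×10¹⁰)) = 1.42×10¹⁰ m.

R ≈ 1.42×10¹⁰ m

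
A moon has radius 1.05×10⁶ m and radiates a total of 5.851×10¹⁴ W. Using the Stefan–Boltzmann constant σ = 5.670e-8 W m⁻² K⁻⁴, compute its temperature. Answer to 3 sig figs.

T ≈ 165 K

Surface area A = 4πR² = 4π(1.05×10⁶ m)² = 1.38544×10¹³ m².
P = σAT⁴ ⇒ T = (P/(σA))^(1/4) = (5.851×10¹⁴/(5.670×10⁻⁸×1.38544×10¹³))^(1/4) = 165 K.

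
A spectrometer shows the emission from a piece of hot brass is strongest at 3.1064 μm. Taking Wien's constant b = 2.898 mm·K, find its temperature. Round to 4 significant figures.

Wien's law gives T = b/λ_max = (2.898×10⁻³ m·K)/(3.1064×10⁻⁶ m) = 932.9 K.

T ≈ 932.9 K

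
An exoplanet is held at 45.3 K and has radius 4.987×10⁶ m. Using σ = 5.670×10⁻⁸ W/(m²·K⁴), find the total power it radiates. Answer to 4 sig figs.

Surface area A = 4πR² = 4π(4.987×10⁶ m)² = 3.12528×10¹⁴ m².
P = σAT⁴ = 5.670×10⁻⁸ × 3.12528×10¹⁴ × (45.3)⁴ = 7.462×10¹³ W.

P ≈ 7.462×10¹³ W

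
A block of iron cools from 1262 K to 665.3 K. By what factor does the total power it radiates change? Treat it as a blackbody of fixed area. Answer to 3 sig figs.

P₂/P₁ ≈ 0.0772

P ∝ T⁴, so P₂/P₁ = (T₂/T₁)⁴ = (665.3/1262)⁴ = (0.527179)⁴ = 0.0772.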